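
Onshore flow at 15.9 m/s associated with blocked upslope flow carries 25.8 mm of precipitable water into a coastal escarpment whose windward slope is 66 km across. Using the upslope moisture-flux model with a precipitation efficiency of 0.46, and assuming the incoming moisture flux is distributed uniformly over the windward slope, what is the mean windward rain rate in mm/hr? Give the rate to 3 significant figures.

R ≈ 10.3 mm/hr

Incoming column moisture flux per unit ridge length: F = V × PW = 15.9 × 25.8 = 410.22 mm·m/s.
Spread over the 66 km slope with efficiency ε = 0.46: R = ε·F/W = 0.46 × 410.22 / 66000 m = 2.859e-03 mm/s.
R = 2.859e-03 × 3600 = 10.3 mm/hr.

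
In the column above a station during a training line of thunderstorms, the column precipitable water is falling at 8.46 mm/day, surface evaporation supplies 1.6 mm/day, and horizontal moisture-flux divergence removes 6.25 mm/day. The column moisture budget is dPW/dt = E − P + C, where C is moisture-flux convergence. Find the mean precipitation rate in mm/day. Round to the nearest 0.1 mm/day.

P ≈ 3.8 mm/day

dPW/dt = -8.46 mm/day.
P = E + C − dPW/dt = 1.6 + (-6.25) − (-8.46) = 3.8 mm/day.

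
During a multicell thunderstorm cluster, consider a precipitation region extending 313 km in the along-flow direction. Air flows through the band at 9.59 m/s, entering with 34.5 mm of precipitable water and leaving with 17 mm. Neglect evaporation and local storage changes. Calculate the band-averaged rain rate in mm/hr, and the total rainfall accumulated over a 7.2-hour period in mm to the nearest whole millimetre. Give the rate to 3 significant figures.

Column moisture flux per unit crosswind length is F = V × PW.
Inflow: F_in = 9.59 × 34.5 = 330.855 mm·m/s
Outflow: F_out = 9.59 × 17 = 163.03 mm·m/s
Steady-state rate R = (F_in − F_out)/L = (330.855 − 163.03) / 313000 m = 5.362e-04 mm/s.
R = 5.362e-04 × 3600 = 1.93 mm/hr.
Over 7.2 h: total = 1.93 × 7.2 = 13.896 ≈ 14 mm.

R ≈ 1.93 mm/hr; total ≈ 14 mm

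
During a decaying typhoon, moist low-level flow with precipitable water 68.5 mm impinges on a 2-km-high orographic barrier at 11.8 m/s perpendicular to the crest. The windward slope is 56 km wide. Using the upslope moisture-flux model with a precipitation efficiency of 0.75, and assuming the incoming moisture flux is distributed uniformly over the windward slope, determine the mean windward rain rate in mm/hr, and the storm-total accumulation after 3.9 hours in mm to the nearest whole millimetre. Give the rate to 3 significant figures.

R ≈ 39.0 mm/hr; total ≈ 152 mm

Incoming column moisture flux per unit ridge length: F = V × PW = 11.8 × 68.5 = 808.3 mm·m/s.
Spread over the 56 km slope with efficiency ε = 0.75: R = ε·F/W = 0.75 × 808.3 / 56000 m = 1.083e-02 mm/s.
R = 1.083e-02 × 3600 = 39.0 mm/hr.
Over 3.9 h: total = 39.0 × 3.9 = 152.1 ≈ 152 mm.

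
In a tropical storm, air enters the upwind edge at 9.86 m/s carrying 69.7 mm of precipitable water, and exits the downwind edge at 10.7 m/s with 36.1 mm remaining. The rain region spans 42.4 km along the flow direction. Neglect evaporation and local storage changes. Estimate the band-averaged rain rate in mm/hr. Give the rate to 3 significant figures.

Column moisture flux per unit crosswind length is F = V × PW.
Inflow: F_in = 9.86 × 69.7 = 687.242 mm·m/s
Outflow: F_out = 10.7 × 36.1 = 386.27 mm·m/s
Steady-state rate R = (F_in − F_out)/L = (687.242 − 386.27) / 42400 m = 7.098e-03 mm/s.
R = 7.098e-03 × 3600 = 25.6 mm/hr.

R ≈ 25.6 mm/hr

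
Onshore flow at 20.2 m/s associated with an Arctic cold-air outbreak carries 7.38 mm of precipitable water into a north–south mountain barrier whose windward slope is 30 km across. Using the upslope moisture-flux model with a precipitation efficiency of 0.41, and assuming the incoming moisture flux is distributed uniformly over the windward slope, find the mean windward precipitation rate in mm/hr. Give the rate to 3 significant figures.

R ≈ 7.33 mm/hr

Incoming column moisture flux per unit ridge length: F = V × PW = 20.2 × 7.38 = 149.076 mm·m/s.
Spread over the 30 km slope with efficiency ε = 0.41: R = ε·F/W = 0.41 × 149.076 / 30000 m = 2.037e-03 mm/s.
R = 2.037e-03 × 3600 = 7.33 mm/hr.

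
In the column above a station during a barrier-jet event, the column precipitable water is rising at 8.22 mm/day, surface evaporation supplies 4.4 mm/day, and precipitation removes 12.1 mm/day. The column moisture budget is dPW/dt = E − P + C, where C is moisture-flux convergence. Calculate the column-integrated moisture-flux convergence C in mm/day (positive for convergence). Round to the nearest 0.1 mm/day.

C ≈ 15.9 mm/day

dPW/dt = +8.22 mm/day.
C = dPW/dt − E + P = (+8.22) − 4.4 + 12.1 = 15.9 mm/day.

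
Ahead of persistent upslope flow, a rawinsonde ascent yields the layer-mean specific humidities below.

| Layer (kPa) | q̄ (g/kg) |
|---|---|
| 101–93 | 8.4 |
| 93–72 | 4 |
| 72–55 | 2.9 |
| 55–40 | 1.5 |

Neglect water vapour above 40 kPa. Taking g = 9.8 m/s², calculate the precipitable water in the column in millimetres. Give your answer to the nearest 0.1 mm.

PW ≈ 22.8 mm

Precipitable water is the column-integrated vapour mass per unit area: PW = (1/g) Σ q̄ Δp, with q in kg/kg and Δp in Pa (1 kg/m² of water = 1 mm).
Layer 101–93 kPa: Δp = 80 hPa = 8000 Pa, q̄ = 0.0084 kg/kg → 0.0084 × 8000 / 9.8 = 6.86 mm
Layer 93–72 kPa: Δp = 210 hPa = 21000 Pa, q̄ = 0.004 kg/kg → 0.004 × 21000 / 9.8 = 8.57 mm
Layer 72–55 kPa: Δp = 170 hPa = 17000 Pa, q̄ = 0.0029 kg/kg → 0.0029 × 17000 / 9.8 = 5.03 mm
Layer 55–40 kPa: Δp = 150 hPa = 15000 Pa, q̄ = 0.0015 kg/kg → 0.0015 × 15000 / 9.8 = 2.30 mm
PW = 6.86 + 8.57 + 5.03 + 2.30 = 22.76 ≈ 22.8 mm.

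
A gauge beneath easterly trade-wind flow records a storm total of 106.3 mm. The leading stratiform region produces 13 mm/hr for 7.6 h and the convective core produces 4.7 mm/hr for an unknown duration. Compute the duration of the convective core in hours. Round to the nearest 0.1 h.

Known phases: 13 × 7.6 = 98.8 mm.
Remaining depth = 106.3 − 98.8 = 7.5 mm.
Duration = 7.5 / 4.7 = 1.6 h.

duration ≈ 1.6 h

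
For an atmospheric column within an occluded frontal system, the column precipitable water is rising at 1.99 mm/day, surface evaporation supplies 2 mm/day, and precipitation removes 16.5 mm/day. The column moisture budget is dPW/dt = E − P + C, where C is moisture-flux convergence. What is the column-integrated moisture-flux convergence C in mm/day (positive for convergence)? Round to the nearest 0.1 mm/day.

C ≈ 16.5 mm/day

dPW/dt = +1.99 mm/day.
C = dPW/dt − E + P = (+1.99) − 2 + 16.5 = 16.5 mm/day.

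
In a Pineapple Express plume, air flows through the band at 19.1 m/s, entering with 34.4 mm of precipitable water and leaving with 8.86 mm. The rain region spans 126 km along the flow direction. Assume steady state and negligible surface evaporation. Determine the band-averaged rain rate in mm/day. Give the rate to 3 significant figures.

R ≈ 335 mm/day

Column moisture flux per unit crosswind length is F = V × PW.
Inflow: F_in = 19.1 × 34.4 = 657.04 mm·m/s
Outflow: F_out = 19.1 × 8.86 = 169.226 mm·m/s
Steady-state rate R = (F_in − F_out)/L = (657.04 − 169.226) / 126000 m = 3.872e-03 mm/s.
R = 3.872e-03 × 3600 × 24 = 335 mm/day.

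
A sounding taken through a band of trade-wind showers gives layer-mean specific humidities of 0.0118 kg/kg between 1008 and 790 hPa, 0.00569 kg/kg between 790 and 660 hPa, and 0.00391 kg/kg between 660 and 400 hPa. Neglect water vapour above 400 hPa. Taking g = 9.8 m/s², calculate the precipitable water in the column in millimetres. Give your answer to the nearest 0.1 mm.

PW ≈ 44.2 mm

Precipitable water is the column-integrated vapour mass per unit area: PW = (1/g) Σ q̄ Δp, with q in kg/kg and Δp in Pa (1 kg/m² of water = 1 mm).
Layer 1008–790 hPa: Δp = 218 hPa = 21800 Pa, q̄ = 0.0118 kg/kg → 0.0118 × 21800 / 9.8 = 26.25 mm
Layer 790–660 hPa: Δp = 130 hPa = 13000 Pa, q̄ = 0.00569 kg/kg → 0.00569 × 13000 / 9.8 = 7.55 mm
Layer 660–400 hPa: Δp = 260 hPa = 26000 Pa, q̄ = 0.00391 kg/kg → 0.00391 × 26000 / 9.8 = 10.37 mm
PW = 26.25 + 7.55 + 10.37 = 44.17 ≈ 44.2 mm.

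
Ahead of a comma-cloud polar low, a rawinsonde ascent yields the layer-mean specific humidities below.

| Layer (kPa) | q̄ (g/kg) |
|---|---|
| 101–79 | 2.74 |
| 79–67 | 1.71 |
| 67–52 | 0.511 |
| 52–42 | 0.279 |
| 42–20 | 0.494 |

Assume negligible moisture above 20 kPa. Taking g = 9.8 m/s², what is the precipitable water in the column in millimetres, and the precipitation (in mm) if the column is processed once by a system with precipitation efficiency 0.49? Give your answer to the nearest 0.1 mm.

PW ≈ 10.4 mm; precipitation ≈ 5.1 mm

Precipitable water is the column-integrated vapour mass per unit area: PW = (1/g) Σ q̄ Δp, with q in kg/kg and Δp in Pa (1 kg/m² of water = 1 mm).
Layer 101–79 kPa: Δp = 220 hPa = 22000 Pa, q̄ = 0.00274 kg/kg → 0.00274 × 22000 / 9.8 = 6.15 mm
Layer 79–67 kPa: Δp = 120 hPa = 12000 Pa, q̄ = 0.00171 kg/kg → 0.00171 × 12000 / 9.8 = 2.09 mm
Layer 67–52 kPa: Δp = 150 hPa = 15000 Pa, q̄ = 0.000511 kg/kg → 0.000511 × 15000 / 9.8 = 0.78 mm
Layer 52–42 kPa: Δp = 100 hPa = 10000 Pa, q̄ = 0.000279 kg/kg → 0.000279 × 10000 / 9.8 = 0.28 mm
Layer 42–20 kPa: Δp = 220 hPa = 22000 Pa, q̄ = 0.000494 kg/kg → 0.000494 × 22000 / 9.8 = 1.11 mm
PW = 6.15 + 2.09 + 0.78 + 0.28 + 1.11 = 10.41 ≈ 10.4 mm.
Precipitation = ε × PW = 0.49 × 10.4 = 5.1 mm.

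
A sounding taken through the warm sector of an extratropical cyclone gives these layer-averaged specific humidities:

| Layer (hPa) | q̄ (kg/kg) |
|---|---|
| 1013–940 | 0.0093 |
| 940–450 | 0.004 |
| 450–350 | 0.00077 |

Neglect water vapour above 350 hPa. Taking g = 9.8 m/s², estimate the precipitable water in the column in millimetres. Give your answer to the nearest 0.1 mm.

Precipitable water is the column-integrated vapour mass per unit area: PW = (1/g) Σ q̄ Δp, with q in kg/kg and Δp in Pa (1 kg/m² of water = 1 mm).
Layer 1013–940 hPa: Δp = 73 hPa = 7300 Pa, q̄ = 0.0093 kg/kg → 0.0093 × 7300 / 9.8 = 6.93 mm
Layer 940–450 hPa: Δp = 490 hPa = 49000 Pa, q̄ = 0.004 kg/kg → 0.004 × 49000 / 9.8 = 20.00 mm
Layer 450–350 hPa: Δp = 100 hPa = 10000 Pa, q̄ = 0.00077 kg/kg → 0.00077 × 10000 / 9.8 = 0.79 mm
PW = 6.93 + 20.00 + 0.79 = 27.72 ≈ 27.7 mm.

PW ≈ 27.7 mm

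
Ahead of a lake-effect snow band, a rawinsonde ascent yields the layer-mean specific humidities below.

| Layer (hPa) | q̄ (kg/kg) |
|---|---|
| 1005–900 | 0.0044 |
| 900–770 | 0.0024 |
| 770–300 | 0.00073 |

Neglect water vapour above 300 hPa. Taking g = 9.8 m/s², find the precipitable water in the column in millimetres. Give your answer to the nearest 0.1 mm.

PW ≈ 11.4 mm

Precipitable water is the column-integrated vapour mass per unit area: PW = (1/g) Σ q̄ Δp, with q in kg/kg and Δp in Pa (1 kg/m² of water = 1 mm).
Layer 1005–900 hPa: Δp = 105 hPa = 10500 Pa, q̄ = 0.0044 kg/kg → 0.0044 × 10500 / 9.8 = 4.71 mm
Layer 900–770 hPa: Δp = 130 hPa = 13000 Pa, q̄ = 0.0024 kg/kg → 0.0024 × 13000 / 9.8 = 3.18 mm
Layer 770–300 hPa: Δp = 470 hPa = 47000 Pa, q̄ = 0.00073 kg/kg → 0.00073 × 47000 / 9.8 = 3.50 mm
PW = 4.71 + 3.18 + 3.50 = 11.39 ≈ 11.4 mm.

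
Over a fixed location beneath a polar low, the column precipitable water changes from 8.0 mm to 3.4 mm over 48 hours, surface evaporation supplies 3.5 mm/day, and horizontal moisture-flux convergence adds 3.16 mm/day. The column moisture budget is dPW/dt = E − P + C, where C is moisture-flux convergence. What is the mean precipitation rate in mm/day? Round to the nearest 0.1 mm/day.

dPW/dt = (3.4 − 8.0) mm / (48/24 day) = -2.300 mm/day.
P = E + C − dPW/dt = 3.5 + (3.16) − (-2.300) = 9.0 mm/day.

P ≈ 9.0 mm/day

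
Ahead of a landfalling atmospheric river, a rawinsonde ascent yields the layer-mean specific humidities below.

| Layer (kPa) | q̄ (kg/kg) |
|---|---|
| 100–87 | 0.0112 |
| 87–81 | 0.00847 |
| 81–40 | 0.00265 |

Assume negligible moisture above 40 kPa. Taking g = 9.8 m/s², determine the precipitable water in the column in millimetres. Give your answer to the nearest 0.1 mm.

PW ≈ 31.1 mm

Precipitable water is the column-integrated vapour mass per unit area: PW = (1/g) Σ q̄ Δp, with q in kg/kg and Δp in Pa (1 kg/m² of water = 1 mm).
Layer 100–87 kPa: Δp = 130 hPa = 13000 Pa, q̄ = 0.0112 kg/kg → 0.0112 × 13000 / 9.8 = 14.86 mm
Layer 87–81 kPa: Δp = 60 hPa = 6000 Pa, q̄ = 0.00847 kg/kg → 0.00847 × 6000 / 9.8 = 5.19 mm
Layer 81–40 kPa: Δp = 410 hPa = 41000 Pa, q̄ = 0.00265 kg/kg → 0.00265 × 41000 / 9.8 = 11.09 mm
PW = 14.86 + 5.19 + 11.09 = 31.14 ≈ 31.1 mm.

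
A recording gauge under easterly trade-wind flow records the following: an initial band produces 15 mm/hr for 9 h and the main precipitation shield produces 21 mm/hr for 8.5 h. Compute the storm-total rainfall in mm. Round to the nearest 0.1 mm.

total ≈ 313.5 mm

Total = Σ Rᵢ Δtᵢ = 15 × 9 + 21 × 8.5
      = 135 + 178.5 = 313.5 mm.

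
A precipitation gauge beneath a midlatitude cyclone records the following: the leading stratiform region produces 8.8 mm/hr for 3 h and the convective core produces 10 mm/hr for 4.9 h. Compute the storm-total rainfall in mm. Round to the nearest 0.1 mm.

Total = Σ Rᵢ Δtᵢ = 8.8 × 3 + 10 × 4.9
      = 26.4 + 49 = 75.4 mm.

total ≈ 75.4 mm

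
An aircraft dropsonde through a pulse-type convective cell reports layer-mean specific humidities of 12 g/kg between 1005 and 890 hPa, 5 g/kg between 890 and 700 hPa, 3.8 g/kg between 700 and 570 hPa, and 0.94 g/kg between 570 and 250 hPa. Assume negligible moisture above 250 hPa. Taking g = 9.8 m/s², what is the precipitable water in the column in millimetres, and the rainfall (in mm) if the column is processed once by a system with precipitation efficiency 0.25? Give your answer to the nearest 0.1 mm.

Precipitable water is the column-integrated vapour mass per unit area: PW = (1/g) Σ q̄ Δp, with q in kg/kg and Δp in Pa (1 kg/m² of water = 1 mm).
Layer 1005–890 hPa: Δp = 115 hPa = 11500 Pa, q̄ = 0.012 kg/kg → 0.012 × 11500 / 9.8 = 14.08 mm
Layer 890–700 hPa: Δp = 190 hPa = 19000 Pa, q̄ = 0.005 kg/kg → 0.005 × 19000 / 9.8 = 9.69 mm
Layer 700–570 hPa: Δp = 130 hPa = 13000 Pa, q̄ = 0.0038 kg/kg → 0.0038 × 13000 / 9.8 = 5.04 mm
Layer 570–250 hPa: Δp = 320 hPa = 32000 Pa, q̄ = 0.00094 kg/kg → 0.00094 × 32000 / 9.8 = 3.07 mm
PW = 14.08 + 9.69 + 5.04 + 3.07 = 31.88 ≈ 31.9 mm.
Rainfall = ε × PW = 0.25 × 31.9 = 8.0 mm.

PW ≈ 31.9 mm; rainfall ≈ 8.0 mm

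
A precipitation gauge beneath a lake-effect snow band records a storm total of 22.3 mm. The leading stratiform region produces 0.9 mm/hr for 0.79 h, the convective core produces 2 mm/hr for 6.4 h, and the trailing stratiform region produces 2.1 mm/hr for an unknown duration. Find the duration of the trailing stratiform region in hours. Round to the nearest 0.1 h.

Known phases: 0.9 × 0.79 + 2 × 6.4 = 0.711 + 12.8 = 13.511 mm.
Remaining depth = 22.3 − 13.511 = 8.789 mm.
Duration = 8.789 / 2.1 = 4.2 h.

duration ≈ 4.2 h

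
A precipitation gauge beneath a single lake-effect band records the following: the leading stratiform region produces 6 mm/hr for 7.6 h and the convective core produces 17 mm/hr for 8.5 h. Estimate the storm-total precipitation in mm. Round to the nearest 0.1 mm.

Total = Σ Rᵢ Δtᵢ = 6 × 7.6 + 17 × 8.5
      = 45.6 + 144.5 = 190.1 mm.

total ≈ 190.1 mm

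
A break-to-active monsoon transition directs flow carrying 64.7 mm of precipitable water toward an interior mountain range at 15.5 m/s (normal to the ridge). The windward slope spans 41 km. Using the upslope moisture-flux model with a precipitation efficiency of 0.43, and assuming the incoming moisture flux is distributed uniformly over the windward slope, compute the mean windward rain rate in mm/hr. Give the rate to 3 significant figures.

R ≈ 37.9 mm/hr

Incoming column moisture flux per unit ridge length: F = V × PW = 15.5 × 64.7 = 1002.85 mm·m/s.
Spread over the 41 km slope with efficiency ε = 0.43: R = ε·F/W = 0.43 × 1002.85 / 41000 m = 1.052e-02 mm/s.
R = 1.052e-02 × 3600 = 37.9 mm/hr.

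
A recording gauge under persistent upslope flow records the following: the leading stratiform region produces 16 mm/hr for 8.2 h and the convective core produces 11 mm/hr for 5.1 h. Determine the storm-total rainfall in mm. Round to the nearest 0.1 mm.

Total = Σ Rᵢ Δtᵢ = 16 × 8.2 + 11 × 5.1
      = 131.2 + 56.1 = 187.3 mm.

total ≈ 187.3 mm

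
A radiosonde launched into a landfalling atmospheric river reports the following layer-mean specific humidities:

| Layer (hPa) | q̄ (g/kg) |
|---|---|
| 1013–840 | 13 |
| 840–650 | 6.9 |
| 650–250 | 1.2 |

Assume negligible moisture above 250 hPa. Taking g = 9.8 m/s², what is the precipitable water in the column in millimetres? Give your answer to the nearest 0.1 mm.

Precipitable water is the column-integrated vapour mass per unit area: PW = (1/g) Σ q̄ Δp, with q in kg/kg and Δp in Pa (1 kg/m² of water = 1 mm).
Layer 1013–840 hPa: Δp = 173 hPa = 17300 Pa, q̄ = 0.013 kg/kg → 0.013 × 17300 / 9.8 = 22.95 mm
Layer 840–650 hPa: Δp = 190 hPa = 19000 Pa, q̄ = 0.0069 kg/kg → 0.0069 × 19000 / 9.8 = 13.38 mm
Layer 650–250 hPa: Δp = 400 hPa = 40000 Pa, q̄ = 0.0012 kg/kg → 0.0012 × 40000 / 9.8 = 4.90 mm
PW = 22.95 + 13.38 + 4.90 = 41.23 ≈ 41.2 mm.

PW ≈ 41.2 mm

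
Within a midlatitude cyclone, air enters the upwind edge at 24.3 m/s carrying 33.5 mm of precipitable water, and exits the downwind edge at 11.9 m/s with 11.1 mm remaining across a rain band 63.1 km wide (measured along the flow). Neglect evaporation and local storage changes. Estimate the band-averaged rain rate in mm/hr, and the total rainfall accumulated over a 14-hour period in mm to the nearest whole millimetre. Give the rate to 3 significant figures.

R ≈ 38.9 mm/hr; total ≈ 545 mm

Column moisture flux per unit crosswind length is F = V × PW.
Inflow: F_in = 24.3 × 33.5 = 814.05 mm·m/s
Outflow: F_out = 11.9 × 11.1 = 132.09 mm·m/s
Steady-state rate R = (F_in − F_out)/L = (814.05 − 132.09) / 63100 m = 1.081e-02 mm/s.
R = 1.081e-02 × 3600 = 38.9 mm/hr.
Over 14 h: total = 38.9 × 14 = 544.6 ≈ 545 mm.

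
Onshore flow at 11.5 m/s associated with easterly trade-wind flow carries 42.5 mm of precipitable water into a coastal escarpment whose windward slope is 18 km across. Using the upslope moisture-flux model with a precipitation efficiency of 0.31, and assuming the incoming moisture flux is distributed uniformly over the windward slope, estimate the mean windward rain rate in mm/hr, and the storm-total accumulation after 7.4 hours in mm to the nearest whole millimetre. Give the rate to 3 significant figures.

Incoming column moisture flux per unit ridge length: F = V × PW = 11.5 × 42.5 = 488.75 mm·m/s.
Spread over the 18 km slope with efficiency ε = 0.31: R = ε·F/W = 0.31 × 488.75 / 18000 m = 8.417e-03 mm/s.
R = 8.417e-03 × 3600 = 30.3 mm/hr.
Over 7.4 h: total = 30.3 × 7.4 = 224.22 ≈ 224 mm.

R ≈ 30.3 mm/hr; total ≈ 224 mm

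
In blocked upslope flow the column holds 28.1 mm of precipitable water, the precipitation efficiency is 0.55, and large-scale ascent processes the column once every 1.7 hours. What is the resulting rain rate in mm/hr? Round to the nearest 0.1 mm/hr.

Each overturning extracts ε × PW = 0.55 × 28.1 = 15.455 mm.
Rate = ε·PW / τ = 15.455 / 1.7 h = 9.1 mm/hr.

R ≈ 9.1 mm/hr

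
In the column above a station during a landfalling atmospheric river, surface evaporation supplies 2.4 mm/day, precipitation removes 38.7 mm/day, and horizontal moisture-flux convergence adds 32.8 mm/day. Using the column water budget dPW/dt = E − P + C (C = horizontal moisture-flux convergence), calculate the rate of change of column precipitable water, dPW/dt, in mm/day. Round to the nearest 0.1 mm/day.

dPW/dt ≈ -3.5 mm/day

dPW/dt = E − P + C = 2.4 − 38.7 + (32.8) = -3.5 mm/day.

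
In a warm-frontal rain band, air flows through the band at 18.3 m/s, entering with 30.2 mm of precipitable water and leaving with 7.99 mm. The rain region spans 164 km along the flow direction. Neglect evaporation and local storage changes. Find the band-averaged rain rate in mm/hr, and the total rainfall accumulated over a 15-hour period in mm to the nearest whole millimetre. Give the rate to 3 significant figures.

Column moisture flux per unit crosswind length is F = V × PW.
Inflow: F_in = 18.3 × 30.2 = 552.66 mm·m/s
Outflow: F_out = 18.3 × 7.99 = 146.217 mm·m/s
Steady-state rate R = (F_in − F_out)/L = (552.66 − 146.217) / 164000 m = 2.478e-03 mm/s.
R = 2.478e-03 × 3600 = 8.92 mm/hr.
Over 15 h: total = 8.92 × 15 = 133.8 ≈ 134 mm.

R ≈ 8.92 mm/hr; total ≈ 134 mm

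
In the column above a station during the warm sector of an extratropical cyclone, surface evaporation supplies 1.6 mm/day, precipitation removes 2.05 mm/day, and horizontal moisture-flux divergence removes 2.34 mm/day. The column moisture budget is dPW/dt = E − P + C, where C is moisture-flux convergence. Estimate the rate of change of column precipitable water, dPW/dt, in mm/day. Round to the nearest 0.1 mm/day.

dPW/dt ≈ -2.8 mm/day

dPW/dt = E − P + C = 1.6 − 2.05 + (-2.34) = -2.8 mm/day.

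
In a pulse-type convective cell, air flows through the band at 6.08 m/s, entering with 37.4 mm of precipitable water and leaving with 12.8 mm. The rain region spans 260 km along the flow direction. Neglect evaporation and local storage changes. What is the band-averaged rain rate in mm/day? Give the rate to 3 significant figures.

R ≈ 49.7 mm/day

Column moisture flux per unit crosswind length is F = V × PW.
Inflow: F_in = 6.08 × 37.4 = 227.392 mm·m/s
Outflow: F_out = 6.08 × 12.8 = 77.824 mm·m/s
Steady-state rate R = (F_in − F_out)/L = (227.392 − 77.824) / 260000 m = 5.753e-04 mm/s.
R = 5.753e-04 × 3600 × 24 = 49.7 mm/day.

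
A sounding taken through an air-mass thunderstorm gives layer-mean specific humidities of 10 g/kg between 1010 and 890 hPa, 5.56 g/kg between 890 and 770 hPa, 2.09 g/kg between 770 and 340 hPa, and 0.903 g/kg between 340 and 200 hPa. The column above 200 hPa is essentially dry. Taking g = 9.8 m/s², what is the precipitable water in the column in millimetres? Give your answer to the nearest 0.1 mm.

Precipitable water is the column-integrated vapour mass per unit area: PW = (1/g) Σ q̄ Δp, with q in kg/kg and Δp in Pa (1 kg/m² of water = 1 mm).
Layer 1010–890 hPa: Δp = 120 hPa = 12000 Pa, q̄ = 0.01 kg/kg → 0.01 × 12000 / 9.8 = 12.24 mm
Layer 890–770 hPa: Δp = 120 hPa = 12000 Pa, q̄ = 0.00556 kg/kg → 0.00556 × 12000 / 9.8 = 6.81 mm
Layer 770–340 hPa: Δp = 430 hPa = 43000 Pa, q̄ = 0.00209 kg/kg → 0.00209 × 43000 / 9.8 = 9.17 mm
Layer 340–200 hPa: Δp = 140 hPa = 14000 Pa, q̄ = 0.000903 kg/kg → 0.000903 × 14000 / 9.8 = 1.29 mm
PW = 12.24 + 6.81 + 9.17 + 1.29 = 29.51 ≈ 29.5 mm.

PW ≈ 29.5 mm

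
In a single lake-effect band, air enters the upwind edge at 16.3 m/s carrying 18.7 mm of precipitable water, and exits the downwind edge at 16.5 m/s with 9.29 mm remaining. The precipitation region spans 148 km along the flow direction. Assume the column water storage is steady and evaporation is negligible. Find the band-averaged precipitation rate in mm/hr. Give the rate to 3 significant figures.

Column moisture flux per unit crosswind length is F = V × PW.
Inflow: F_in = 16.3 × 18.7 = 304.81 mm·m/s
Outflow: F_out = 16.5 × 9.29 = 153.285 mm·m/s
Steady-state rate R = (F_in − F_out)/L = (304.81 − 153.285) / 148000 m = 1.024e-03 mm/s.
R = 1.024e-03 × 3600 = 3.69 mm/hr.

R ≈ 3.69 mm/hr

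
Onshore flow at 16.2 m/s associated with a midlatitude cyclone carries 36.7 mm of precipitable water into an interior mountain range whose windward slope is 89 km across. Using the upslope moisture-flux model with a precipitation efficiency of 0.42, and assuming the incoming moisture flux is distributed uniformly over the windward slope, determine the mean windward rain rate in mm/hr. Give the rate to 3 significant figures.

R ≈ 10.1 mm/hr

Incoming column moisture flux per unit ridge length: F = V × PW = 16.2 × 36.7 = 594.54 mm·m/s.
Spread over the 89 km slope with efficiency ε = 0.42: R = ε·F/W = 0.42 × 594.54 / 89000 m = 2.806e-03 mm/s.
R = 2.806e-03 × 3600 = 10.1 mm/hr.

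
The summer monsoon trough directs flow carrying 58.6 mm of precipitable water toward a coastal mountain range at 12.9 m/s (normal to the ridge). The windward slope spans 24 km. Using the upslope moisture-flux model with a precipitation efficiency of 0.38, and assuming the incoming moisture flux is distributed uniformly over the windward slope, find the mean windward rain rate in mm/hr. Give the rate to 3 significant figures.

R ≈ 43.1 mm/hr

Incoming column moisture flux per unit ridge length: F = V × PW = 12.9 × 58.6 = 755.94 mm·m/s.
Spread over the 24 km slope with efficiency ε = 0.38: R = ε·F/W = 0.38 × 755.94 / 24000 m = 1.197e-02 mm/s.
R = 1.197e-02 × 3600 = 43.1 mm/hr.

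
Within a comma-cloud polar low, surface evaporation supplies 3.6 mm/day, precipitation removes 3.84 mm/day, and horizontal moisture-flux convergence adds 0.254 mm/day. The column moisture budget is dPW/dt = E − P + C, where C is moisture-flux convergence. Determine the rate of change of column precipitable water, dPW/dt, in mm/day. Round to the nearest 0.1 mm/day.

dPW/dt = E − P + C = 3.6 − 3.84 + (0.254) = 0.0 mm/day.

dPW/dt ≈ 0.0 mm/day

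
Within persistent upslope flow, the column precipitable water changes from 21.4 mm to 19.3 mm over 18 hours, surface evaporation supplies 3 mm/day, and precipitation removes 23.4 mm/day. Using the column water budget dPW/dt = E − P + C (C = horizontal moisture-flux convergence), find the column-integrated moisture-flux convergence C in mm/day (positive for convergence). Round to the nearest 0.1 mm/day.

dPW/dt = (19.3 − 21.4) mm / (18/24 day) = -2.800 mm/day.
C = dPW/dt − E + P = (-2.800) − 3 + 23.4 = 17.6 mm/day.

C ≈ 17.6 mm/day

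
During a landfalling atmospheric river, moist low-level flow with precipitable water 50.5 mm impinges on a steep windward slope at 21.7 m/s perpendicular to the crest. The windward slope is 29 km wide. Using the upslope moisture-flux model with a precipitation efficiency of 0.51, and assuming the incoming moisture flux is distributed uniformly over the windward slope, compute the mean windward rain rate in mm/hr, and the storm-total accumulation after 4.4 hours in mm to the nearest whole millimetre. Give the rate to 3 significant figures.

R ≈ 69.4 mm/hr; total ≈ 305 mm

Incoming column moisture flux per unit ridge length: F = V × PW = 21.7 × 50.5 = 1095.85 mm·m/s.
Spread over the 29 km slope with efficiency ε = 0.51: R = ε·F/W = 0.51 × 1095.85 / 29000 m = 1.927e-02 mm/s.
R = 1.927e-02 × 3600 = 69.4 mm/hr.
Over 4.4 h: total = 69.4 × 4.4 = 305.36 ≈ 305 mm.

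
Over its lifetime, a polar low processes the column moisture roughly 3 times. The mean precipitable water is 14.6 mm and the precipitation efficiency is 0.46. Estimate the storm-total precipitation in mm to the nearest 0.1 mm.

precipitation ≈ 20.1 mm

Each cycle deposits ε × PW = 0.46 × 14.6 = 6.716 mm.
Over 3 cycles: 3 × 6.716 = 20.1 mm.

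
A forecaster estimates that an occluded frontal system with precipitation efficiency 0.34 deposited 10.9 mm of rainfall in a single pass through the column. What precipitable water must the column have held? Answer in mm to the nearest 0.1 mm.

PW = rainfall / ε = 10.9 / 0.34 = 32.1 mm.

PW ≈ 32.1 mm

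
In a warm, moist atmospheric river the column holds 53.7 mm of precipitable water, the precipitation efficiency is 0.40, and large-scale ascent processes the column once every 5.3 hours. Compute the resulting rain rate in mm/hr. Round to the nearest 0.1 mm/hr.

Each overturning extracts ε × PW = 0.40 × 53.7 = 21.48 mm.
Rate = ε·PW / τ = 21.48 / 5.3 h = 4.1 mm/hr.

R ≈ 4.1 mm/hr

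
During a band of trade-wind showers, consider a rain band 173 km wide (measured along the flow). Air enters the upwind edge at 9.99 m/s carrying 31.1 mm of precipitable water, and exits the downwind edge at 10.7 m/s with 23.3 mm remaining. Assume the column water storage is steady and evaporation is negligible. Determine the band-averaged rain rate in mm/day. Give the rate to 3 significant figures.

R ≈ 30.7 mm/day

Column moisture flux per unit crosswind length is F = V × PW.
Inflow: F_in = 9.99 × 31.1 = 310.689 mm·m/s
Outflow: F_out = 10.7 × 23.3 = 249.31 mm·m/s
Steady-state rate R = (F_in − F_out)/L = (310.689 − 249.31) / 173000 m = 3.548e-04 mm/s.
R = 3.548e-04 × 3600 × 24 = 30.7 mm/day.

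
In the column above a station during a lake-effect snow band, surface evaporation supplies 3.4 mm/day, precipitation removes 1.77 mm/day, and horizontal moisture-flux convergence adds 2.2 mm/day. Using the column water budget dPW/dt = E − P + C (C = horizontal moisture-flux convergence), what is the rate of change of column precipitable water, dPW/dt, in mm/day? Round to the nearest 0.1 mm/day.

dPW/dt = E − P + C = 3.4 − 1.77 + (2.2) = 3.8 mm/day.

dPW/dt ≈ 3.8 mm/day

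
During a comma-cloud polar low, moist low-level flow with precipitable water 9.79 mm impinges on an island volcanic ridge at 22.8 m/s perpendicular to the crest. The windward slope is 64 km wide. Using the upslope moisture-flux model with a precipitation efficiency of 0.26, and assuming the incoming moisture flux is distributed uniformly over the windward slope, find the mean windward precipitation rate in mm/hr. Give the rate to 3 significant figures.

Incoming column moisture flux per unit ridge length: F = V × PW = 22.8 × 9.79 = 223.212 mm·m/s.
Spread over the 64 km slope with efficiency ε = 0.26: R = ε·F/W = 0.26 × 223.212 / 64000 m = 9.068e-04 mm/s.
R = 9.068e-04 × 3600 = 3.26 mm/hr.

R ≈ 3.26 mm/hr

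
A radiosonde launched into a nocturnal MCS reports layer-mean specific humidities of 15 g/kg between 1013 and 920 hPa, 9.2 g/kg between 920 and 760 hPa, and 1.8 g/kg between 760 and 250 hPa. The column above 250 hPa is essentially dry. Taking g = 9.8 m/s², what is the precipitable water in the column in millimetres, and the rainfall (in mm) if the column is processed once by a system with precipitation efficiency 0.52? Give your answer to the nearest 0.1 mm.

Precipitable water is the column-integrated vapour mass per unit area: PW = (1/g) Σ q̄ Δp, with q in kg/kg and Δp in Pa (1 kg/m² of water = 1 mm).
Layer 1013–920 hPa: Δp = 93 hPa = 9300 Pa, q̄ = 0.015 kg/kg → 0.015 × 9300 / 9.8 = 14.23 mm
Layer 920–760 hPa: Δp = 160 hPa = 16000 Pa, q̄ = 0.0092 kg/kg → 0.0092 × 16000 / 9.8 = 15.02 mm
Layer 760–250 hPa: Δp = 510 hPa = 51000 Pa, q̄ = 0.0018 kg/kg → 0.0018 × 51000 / 9.8 = 9.37 mm
PW = 14.23 + 15.02 + 9.37 = 38.62 ≈ 38.6 mm.
Rainfall = ε × PW = 0.52 × 38.6 = 20.1 mm.

PW ≈ 38.6 mm; rainfall ≈ 20.1 mm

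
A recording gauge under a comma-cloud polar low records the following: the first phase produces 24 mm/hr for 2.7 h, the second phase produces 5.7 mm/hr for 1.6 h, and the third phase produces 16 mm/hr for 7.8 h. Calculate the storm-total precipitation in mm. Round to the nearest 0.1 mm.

Total = Σ Rᵢ Δtᵢ = 24 × 2.7 + 5.7 × 1.6 + 16 × 7.8
      = 64.8 + 9.12 + 124.8 = 198.7 mm.

total ≈ 198.7 mm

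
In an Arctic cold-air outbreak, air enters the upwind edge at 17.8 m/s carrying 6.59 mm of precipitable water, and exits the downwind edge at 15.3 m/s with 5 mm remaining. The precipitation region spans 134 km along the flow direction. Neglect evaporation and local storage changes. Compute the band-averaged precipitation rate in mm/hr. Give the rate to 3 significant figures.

Column moisture flux per unit crosswind length is F = V × PW.
Inflow: F_in = 17.8 × 6.59 = 117.302 mm·m/s
Outflow: F_out = 15.3 × 5 = 76.5 mm·m/s
Steady-state rate R = (F_in − F_out)/L = (117.302 − 76.5) / 134000 m = 3.045e-04 mm/s.
R = 3.045e-04 × 3600 = 1.10 mm/hr.

R ≈ 1.10 mm/hr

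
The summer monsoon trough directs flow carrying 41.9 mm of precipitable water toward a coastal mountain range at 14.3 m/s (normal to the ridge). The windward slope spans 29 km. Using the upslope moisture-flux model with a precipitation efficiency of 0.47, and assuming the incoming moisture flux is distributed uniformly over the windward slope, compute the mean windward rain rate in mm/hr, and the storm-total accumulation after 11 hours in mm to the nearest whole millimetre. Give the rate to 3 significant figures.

R ≈ 35.0 mm/hr; total ≈ 385 mm

Incoming column moisture flux per unit ridge length: F = V × PW = 14.3 × 41.9 = 599.17 mm·m/s.
Spread over the 29 km slope with efficiency ε = 0.47: R = ε·F/W = 0.47 × 599.17 / 29000 m = 9.711e-03 mm/s.
R = 9.711e-03 × 3600 = 35.0 mm/hr.
Over 11 h: total = 35.0 × 11 = 385 mm.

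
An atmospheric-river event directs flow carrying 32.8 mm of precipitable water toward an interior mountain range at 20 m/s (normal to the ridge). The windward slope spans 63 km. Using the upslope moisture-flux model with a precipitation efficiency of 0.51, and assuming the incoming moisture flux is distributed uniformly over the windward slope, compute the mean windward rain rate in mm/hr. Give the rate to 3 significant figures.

R ≈ 19.1 mm/hr

Incoming column moisture flux per unit ridge length: F = V × PW = 20 × 32.8 = 656 mm·m/s.
Spread over the 63 km slope with efficiency ε = 0.51: R = ε·F/W = 0.51 × 656 / 63000 m = 5.310e-03 mm/s.
R = 5.310e-03 × 3600 = 19.1 mm/hr.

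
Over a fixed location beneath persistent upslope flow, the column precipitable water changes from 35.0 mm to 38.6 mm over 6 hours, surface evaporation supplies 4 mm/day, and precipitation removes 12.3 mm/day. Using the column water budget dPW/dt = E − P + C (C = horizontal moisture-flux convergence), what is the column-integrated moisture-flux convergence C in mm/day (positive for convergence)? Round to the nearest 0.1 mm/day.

C ≈ 22.7 mm/day

dPW/dt = (38.6 − 35.0) mm / (6/24 day) = +14.400 mm/day.
C = dPW/dt − E + P = (+14.400) − 4 + 12.3 = 22.7 mm/day.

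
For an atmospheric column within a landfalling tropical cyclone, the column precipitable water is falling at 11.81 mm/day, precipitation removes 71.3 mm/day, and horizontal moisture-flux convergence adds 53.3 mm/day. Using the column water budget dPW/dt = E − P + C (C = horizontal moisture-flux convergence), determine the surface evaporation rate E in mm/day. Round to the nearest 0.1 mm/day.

dPW/dt = -11.81 mm/day.
E = dPW/dt + P − C = (-11.81) + 71.3 − (53.3) = 6.2 mm/day.

E ≈ 6.2 mm/day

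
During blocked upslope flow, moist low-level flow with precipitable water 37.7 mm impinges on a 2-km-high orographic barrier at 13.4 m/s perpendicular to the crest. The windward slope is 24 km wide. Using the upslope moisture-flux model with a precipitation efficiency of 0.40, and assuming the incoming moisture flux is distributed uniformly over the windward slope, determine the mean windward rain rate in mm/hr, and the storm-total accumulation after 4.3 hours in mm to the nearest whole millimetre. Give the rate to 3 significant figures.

Incoming column moisture flux per unit ridge length: F = V × PW = 13.4 × 37.7 = 505.18 mm·m/s.
Spread over the 24 km slope with efficiency ε = 0.40: R = ε·F/W = 0.40 × 505.18 / 24000 m = 8.420e-03 mm/s.
R = 8.420e-03 × 3600 = 30.3 mm/hr.
Over 4.3 h: total = 30.3 × 4.3 = 130.29 ≈ 130 mm.

R ≈ 30.3 mm/hr; total ≈ 130 mm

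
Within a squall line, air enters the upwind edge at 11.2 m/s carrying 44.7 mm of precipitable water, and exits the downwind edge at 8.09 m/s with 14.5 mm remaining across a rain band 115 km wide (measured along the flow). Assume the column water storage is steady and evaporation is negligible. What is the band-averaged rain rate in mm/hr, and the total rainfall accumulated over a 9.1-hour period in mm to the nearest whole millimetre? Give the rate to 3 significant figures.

R ≈ 12.0 mm/hr; total ≈ 109 mm

Column moisture flux per unit crosswind length is F = V × PW.
Inflow: F_in = 11.2 × 44.7 = 500.64 mm·m/s
Outflow: F_out = 8.09 × 14.5 = 117.305 mm·m/s
Steady-state rate R = (F_in − F_out)/L = (500.64 − 117.305) / 115000 m = 3.333e-03 mm/s.
R = 3.333e-03 × 3600 = 12.0 mm/hr.
Over 9.1 h: total = 12.0 × 9.1 = 109.2 ≈ 109 mm.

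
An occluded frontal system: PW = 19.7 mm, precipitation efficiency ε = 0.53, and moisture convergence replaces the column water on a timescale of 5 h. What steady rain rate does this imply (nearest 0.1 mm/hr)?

R ≈ 2.1 mm/hr

Each overturning extracts ε × PW = 0.53 × 19.7 = 10.441 mm.
Rate = ε·PW / τ = 10.441 / 5 h = 2.1 mm/hr.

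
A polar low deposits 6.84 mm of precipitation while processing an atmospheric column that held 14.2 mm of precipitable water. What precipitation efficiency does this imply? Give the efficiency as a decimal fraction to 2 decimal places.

ε ≈ 0.48

ε = precipitation / PW = 6.84 / 14.2 = 0.48.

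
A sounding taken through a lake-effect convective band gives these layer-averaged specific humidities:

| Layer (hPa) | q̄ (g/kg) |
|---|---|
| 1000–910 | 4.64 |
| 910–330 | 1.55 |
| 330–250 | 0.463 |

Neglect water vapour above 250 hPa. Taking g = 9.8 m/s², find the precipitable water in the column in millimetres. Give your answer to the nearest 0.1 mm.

Precipitable water is the column-integrated vapour mass per unit area: PW = (1/g) Σ q̄ Δp, with q in kg/kg and Δp in Pa (1 kg/m² of water = 1 mm).
Layer 1000–910 hPa: Δp = 90 hPa = 9000 Pa, q̄ = 0.00464 kg/kg → 0.00464 × 9000 / 9.8 = 4.26 mm
Layer 910–330 hPa: Δp = 580 hPa = 58000 Pa, q̄ = 0.00155 kg/kg → 0.00155 × 58000 / 9.8 = 9.17 mm
Layer 330–250 hPa: Δp = 80 hPa = 8000 Pa, q̄ = 0.000463 kg/kg → 0.000463 × 8000 / 9.8 = 0.38 mm
PW = 4.26 + 9.17 + 0.38 = 13.81 ≈ 13.8 mm.

PW ≈ 13.8 mm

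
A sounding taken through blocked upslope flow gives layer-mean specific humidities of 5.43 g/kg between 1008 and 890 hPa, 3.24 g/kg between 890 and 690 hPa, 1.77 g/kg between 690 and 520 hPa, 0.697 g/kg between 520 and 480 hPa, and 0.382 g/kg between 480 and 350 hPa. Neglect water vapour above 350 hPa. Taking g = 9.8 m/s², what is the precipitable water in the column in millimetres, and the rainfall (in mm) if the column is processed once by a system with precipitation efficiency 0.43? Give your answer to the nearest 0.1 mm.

Precipitable water is the column-integrated vapour mass per unit area: PW = (1/g) Σ q̄ Δp, with q in kg/kg and Δp in Pa (1 kg/m² of water = 1 mm).
Layer 1008–890 hPa: Δp = 118 hPa = 11800 Pa, q̄ = 0.00543 kg/kg → 0.00543 × 11800 / 9.8 = 6.54 mm
Layer 890–690 hPa: Δp = 200 hPa = 20000 Pa, q̄ = 0.00324 kg/kg → 0.00324 × 20000 / 9.8 = 6.61 mm
Layer 690–520 hPa: Δp = 170 hPa = 17000 Pa, q̄ = 0.00177 kg/kg → 0.00177 × 17000 / 9.8 = 3.07 mm
Layer 520–480 hPa: Δp = 40 hPa = 4000 Pa, q̄ = 0.000697 kg/kg → 0.000697 × 4000 / 9.8 = 0.28 mm
Layer 480–350 hPa: Δp = 130 hPa = 13000 Pa, q̄ = 0.000382 kg/kg → 0.000382 × 13000 / 9.8 = 0.51 mm
PW = 6.54 + 6.61 + 3.07 + 0.28 + 0.51 = 17.01 ≈ 17.0 mm.
Rainfall = ε × PW = 0.43 × 17.0 = 7.3 mm.

PW ≈ 17.0 mm; rainfall ≈ 7.3 mm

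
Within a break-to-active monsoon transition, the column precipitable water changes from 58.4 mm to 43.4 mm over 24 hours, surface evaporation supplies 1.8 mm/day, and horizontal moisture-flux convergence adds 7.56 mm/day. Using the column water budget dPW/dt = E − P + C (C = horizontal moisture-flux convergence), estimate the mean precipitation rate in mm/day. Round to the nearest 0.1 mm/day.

dPW/dt = (43.4 − 58.4) mm / (24/24 day) = -15.000 mm/day.
P = E + C − dPW/dt = 1.8 + (7.56) − (-15.000) = 24.4 mm/day.

P ≈ 24.4 mm/day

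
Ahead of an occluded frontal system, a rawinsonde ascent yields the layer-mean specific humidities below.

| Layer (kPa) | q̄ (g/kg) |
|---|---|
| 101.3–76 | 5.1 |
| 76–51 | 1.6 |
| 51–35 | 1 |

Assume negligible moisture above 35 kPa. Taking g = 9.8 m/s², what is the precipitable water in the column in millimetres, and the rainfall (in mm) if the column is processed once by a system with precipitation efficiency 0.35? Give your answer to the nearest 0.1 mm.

Precipitable water is the column-integrated vapour mass per unit area: PW = (1/g) Σ q̄ Δp, with q in kg/kg and Δp in Pa (1 kg/m² of water = 1 mm).
Layer 101.3–76 kPa: Δp = 253 hPa = 25300 Pa, q̄ = 0.0051 kg/kg → 0.0051 × 25300 / 9.8 = 13.17 mm
Layer 76–51 kPa: Δp = 250 hPa = 25000 Pa, q̄ = 0.0016 kg/kg → 0.0016 × 25000 / 9.8 = 4.08 mm
Layer 51–35 kPa: Δp = 160 hPa = 16000 Pa, q̄ = 0.001 kg/kg → 0.001 × 16000 / 9.8 = 1.63 mm
PW = 13.17 + 4.08 + 1.63 = 18.88 ≈ 18.9 mm.
Rainfall = ε × PW = 0.35 × 18.9 = 6.6 mm.

PW ≈ 18.9 mm; rainfall ≈ 6.6 mm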